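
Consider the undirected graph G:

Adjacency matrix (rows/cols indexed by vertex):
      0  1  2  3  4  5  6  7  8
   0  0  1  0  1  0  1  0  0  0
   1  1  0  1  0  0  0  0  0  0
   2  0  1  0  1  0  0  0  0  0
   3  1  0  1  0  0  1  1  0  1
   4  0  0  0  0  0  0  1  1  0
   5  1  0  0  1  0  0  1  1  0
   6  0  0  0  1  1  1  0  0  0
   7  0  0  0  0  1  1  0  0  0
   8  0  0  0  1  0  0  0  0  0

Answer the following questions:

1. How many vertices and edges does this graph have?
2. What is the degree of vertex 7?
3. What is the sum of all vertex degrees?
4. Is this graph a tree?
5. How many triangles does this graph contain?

Count: 9 vertices, 12 edges.
Vertex 7 has neighbors [4, 5], degree = 2.
Handshaking lemma: 2 * 12 = 24.
A tree on 9 vertices has 8 edges. This graph has 12 edges (4 extra). Not a tree.
Number of triangles = 2.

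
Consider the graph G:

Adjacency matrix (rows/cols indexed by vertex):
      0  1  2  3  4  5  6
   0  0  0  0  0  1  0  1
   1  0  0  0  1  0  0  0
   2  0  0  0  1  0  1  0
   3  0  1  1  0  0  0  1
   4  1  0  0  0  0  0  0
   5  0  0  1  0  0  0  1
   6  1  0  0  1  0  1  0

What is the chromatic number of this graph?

The graph has a maximum clique of size 2 (lower bound on chromatic number).
A valid 2-coloring: {0: 0, 1: 1, 2: 1, 3: 0, 4: 1, 5: 0, 6: 1}.
Chromatic number = 2.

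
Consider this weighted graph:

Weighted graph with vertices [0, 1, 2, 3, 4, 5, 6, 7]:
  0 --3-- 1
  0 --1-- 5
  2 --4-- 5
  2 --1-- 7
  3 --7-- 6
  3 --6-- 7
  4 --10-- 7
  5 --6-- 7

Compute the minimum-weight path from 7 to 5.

Using Dijkstra's algorithm from vertex 7:
Shortest path: 7 -> 2 -> 5
Total weight: 1 + 4 = 5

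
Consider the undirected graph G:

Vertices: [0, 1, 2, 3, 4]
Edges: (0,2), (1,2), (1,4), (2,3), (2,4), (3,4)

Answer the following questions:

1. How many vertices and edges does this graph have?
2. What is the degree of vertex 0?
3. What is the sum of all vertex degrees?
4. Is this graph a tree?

Count: 5 vertices, 6 edges.
Vertex 0 has neighbors [2], degree = 1.
Handshaking lemma: 2 * 6 = 12.
A tree on 5 vertices has 4 edges. This graph has 6 edges (2 extra). Not a tree.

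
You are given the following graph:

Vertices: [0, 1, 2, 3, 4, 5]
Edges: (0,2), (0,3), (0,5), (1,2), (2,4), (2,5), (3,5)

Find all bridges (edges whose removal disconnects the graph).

A bridge is an edge whose removal increases the number of connected components.
Bridges found: (1,2), (2,4)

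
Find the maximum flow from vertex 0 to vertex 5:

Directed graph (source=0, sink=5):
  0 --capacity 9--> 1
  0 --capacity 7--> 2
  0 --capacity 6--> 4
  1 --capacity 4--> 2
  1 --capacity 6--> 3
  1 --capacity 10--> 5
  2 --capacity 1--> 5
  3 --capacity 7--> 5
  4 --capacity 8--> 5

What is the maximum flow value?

Computing max flow:
  Flow on (0->1): 9/9
  Flow on (0->2): 1/7
  Flow on (0->4): 6/6
  Flow on (1->5): 9/10
  Flow on (2->5): 1/1
  Flow on (4->5): 6/8
Maximum flow = 16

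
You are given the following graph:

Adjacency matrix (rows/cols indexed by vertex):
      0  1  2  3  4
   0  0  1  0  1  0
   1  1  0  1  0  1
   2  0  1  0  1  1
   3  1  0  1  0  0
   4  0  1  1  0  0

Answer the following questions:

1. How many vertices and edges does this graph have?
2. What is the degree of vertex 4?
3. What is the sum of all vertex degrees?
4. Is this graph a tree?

Count: 5 vertices, 6 edges.
Vertex 4 has neighbors [1, 2], degree = 2.
Handshaking lemma: 2 * 6 = 12.
A tree on 5 vertices has 4 edges. This graph has 6 edges (2 extra). Not a tree.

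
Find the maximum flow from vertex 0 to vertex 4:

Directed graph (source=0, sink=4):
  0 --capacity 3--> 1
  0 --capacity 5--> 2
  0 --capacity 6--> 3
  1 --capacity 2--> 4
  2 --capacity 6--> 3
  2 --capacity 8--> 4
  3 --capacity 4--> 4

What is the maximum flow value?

Computing max flow:
  Flow on (0->1): 2/3
  Flow on (0->2): 5/5
  Flow on (0->3): 4/6
  Flow on (1->4): 2/2
  Flow on (2->4): 5/8
  Flow on (3->4): 4/4
Maximum flow = 11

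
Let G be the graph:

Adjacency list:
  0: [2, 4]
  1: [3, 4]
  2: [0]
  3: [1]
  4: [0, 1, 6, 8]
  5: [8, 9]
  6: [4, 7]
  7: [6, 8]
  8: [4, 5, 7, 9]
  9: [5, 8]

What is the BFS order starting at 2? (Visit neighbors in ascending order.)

BFS from vertex 2 (neighbors processed in ascending order):
Visit order: 2, 0, 4, 1, 6, 8, 3, 7, 5, 9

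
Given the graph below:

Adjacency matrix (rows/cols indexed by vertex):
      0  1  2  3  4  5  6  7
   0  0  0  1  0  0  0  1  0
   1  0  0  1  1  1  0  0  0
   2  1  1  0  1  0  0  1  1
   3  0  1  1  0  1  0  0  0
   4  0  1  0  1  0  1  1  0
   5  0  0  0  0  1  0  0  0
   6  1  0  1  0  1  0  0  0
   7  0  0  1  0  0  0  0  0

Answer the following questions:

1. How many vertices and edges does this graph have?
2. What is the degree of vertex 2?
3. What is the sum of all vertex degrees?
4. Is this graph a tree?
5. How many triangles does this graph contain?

Count: 8 vertices, 11 edges.
Vertex 2 has neighbors [0, 1, 3, 6, 7], degree = 5.
Handshaking lemma: 2 * 11 = 22.
A tree on 8 vertices has 7 edges. This graph has 11 edges (4 extra). Not a tree.
Number of triangles = 3.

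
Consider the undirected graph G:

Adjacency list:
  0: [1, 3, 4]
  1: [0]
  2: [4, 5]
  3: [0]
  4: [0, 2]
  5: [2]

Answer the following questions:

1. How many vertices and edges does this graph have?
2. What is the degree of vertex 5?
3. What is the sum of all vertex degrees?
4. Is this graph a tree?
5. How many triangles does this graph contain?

Count: 6 vertices, 5 edges.
Vertex 5 has neighbors [2], degree = 1.
Handshaking lemma: 2 * 5 = 10.
A graph is a tree iff it is connected and has exactly n-1 edges. This graph is connected (all 6 vertices in one component) and has 6-1 = 5 edges. It is a tree.
Number of triangles = 0.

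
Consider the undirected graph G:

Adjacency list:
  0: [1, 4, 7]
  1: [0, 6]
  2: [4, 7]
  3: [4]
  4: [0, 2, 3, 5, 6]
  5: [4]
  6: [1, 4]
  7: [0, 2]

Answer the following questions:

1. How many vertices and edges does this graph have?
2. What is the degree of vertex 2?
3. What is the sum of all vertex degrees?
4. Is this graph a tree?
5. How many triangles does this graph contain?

Count: 8 vertices, 9 edges.
Vertex 2 has neighbors [4, 7], degree = 2.
Handshaking lemma: 2 * 9 = 18.
A tree on 8 vertices has 7 edges. This graph has 9 edges (2 extra). Not a tree.
Number of triangles = 0.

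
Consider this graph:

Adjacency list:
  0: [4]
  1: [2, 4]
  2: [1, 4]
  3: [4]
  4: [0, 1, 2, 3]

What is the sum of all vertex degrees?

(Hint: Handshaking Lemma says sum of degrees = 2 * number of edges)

Count edges: 5 edges.
By Handshaking Lemma: sum of degrees = 2 * 5 = 10.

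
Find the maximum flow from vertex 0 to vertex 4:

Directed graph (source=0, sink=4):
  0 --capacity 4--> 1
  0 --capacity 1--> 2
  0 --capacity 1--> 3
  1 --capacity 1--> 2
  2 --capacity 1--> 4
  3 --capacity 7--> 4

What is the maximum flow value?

Computing max flow:
  Flow on (0->1): 1/4
  Flow on (0->3): 1/1
  Flow on (1->2): 1/1
  Flow on (2->4): 1/1
  Flow on (3->4): 1/7
Maximum flow = 2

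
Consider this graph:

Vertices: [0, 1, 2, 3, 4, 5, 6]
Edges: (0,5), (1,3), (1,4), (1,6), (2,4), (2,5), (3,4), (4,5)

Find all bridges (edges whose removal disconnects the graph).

A bridge is an edge whose removal increases the number of connected components.
Bridges found: (0,5), (1,6)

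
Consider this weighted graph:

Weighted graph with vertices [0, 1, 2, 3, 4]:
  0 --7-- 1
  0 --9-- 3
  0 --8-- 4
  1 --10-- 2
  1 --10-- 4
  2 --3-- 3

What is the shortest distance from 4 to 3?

Using Dijkstra's algorithm from vertex 4:
Shortest path: 4 -> 0 -> 3
Total weight: 8 + 9 = 17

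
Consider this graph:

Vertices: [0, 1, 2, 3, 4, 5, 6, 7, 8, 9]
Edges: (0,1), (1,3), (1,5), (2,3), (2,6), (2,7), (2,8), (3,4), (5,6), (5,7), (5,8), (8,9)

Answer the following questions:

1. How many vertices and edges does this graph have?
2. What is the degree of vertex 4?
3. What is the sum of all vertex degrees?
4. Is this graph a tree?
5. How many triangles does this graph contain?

Count: 10 vertices, 12 edges.
Vertex 4 has neighbors [3], degree = 1.
Handshaking lemma: 2 * 12 = 24.
A tree on 10 vertices has 9 edges. This graph has 12 edges (3 extra). Not a tree.
Number of triangles = 0.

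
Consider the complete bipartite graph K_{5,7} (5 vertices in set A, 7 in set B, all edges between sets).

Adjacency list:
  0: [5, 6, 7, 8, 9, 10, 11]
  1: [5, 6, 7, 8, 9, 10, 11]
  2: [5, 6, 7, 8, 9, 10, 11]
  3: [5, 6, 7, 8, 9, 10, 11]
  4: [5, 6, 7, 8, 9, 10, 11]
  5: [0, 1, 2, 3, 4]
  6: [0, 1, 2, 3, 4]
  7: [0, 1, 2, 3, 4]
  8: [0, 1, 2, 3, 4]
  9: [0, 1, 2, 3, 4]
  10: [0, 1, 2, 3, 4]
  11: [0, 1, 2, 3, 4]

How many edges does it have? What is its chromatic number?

K_{5,7} has 5 * 7 = 35 edges.
Bipartite graphs have chromatic number 2 (color each partition differently).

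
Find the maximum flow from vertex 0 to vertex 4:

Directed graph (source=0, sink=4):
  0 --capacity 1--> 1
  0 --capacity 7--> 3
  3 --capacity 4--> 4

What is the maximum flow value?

Computing max flow:
  Flow on (0->3): 4/7
  Flow on (3->4): 4/4
Maximum flow = 4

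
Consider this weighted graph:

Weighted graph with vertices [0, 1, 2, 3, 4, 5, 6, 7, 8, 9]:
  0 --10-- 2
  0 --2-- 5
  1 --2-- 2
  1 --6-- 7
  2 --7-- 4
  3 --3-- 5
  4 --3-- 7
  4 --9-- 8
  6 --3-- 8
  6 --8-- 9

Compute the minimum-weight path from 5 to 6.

Using Dijkstra's algorithm from vertex 5:
Shortest path: 5 -> 0 -> 2 -> 4 -> 8 -> 6
Total weight: 2 + 10 + 7 + 9 + 3 = 31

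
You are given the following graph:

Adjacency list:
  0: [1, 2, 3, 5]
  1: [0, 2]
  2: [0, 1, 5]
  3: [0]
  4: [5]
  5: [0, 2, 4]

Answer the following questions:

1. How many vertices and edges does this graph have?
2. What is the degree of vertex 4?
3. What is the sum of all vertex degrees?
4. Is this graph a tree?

Count: 6 vertices, 7 edges.
Vertex 4 has neighbors [5], degree = 1.
Handshaking lemma: 2 * 7 = 14.
A tree on 6 vertices has 5 edges. This graph has 7 edges (2 extra). Not a tree.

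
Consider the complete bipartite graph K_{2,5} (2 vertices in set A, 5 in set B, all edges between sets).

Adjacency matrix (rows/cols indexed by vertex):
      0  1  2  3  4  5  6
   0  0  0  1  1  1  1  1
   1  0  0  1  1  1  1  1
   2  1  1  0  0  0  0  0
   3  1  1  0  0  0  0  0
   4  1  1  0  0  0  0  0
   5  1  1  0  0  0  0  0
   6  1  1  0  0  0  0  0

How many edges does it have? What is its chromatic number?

K_{2,5} has 2 * 5 = 10 edges.
Bipartite graphs have chromatic number 2 (color each partition differently).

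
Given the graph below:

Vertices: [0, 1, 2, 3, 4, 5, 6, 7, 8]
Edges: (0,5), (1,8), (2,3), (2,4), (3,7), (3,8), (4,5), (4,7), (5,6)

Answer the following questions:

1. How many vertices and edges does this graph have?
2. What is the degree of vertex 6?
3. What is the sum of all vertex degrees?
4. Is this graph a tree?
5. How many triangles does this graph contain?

Count: 9 vertices, 9 edges.
Vertex 6 has neighbors [5], degree = 1.
Handshaking lemma: 2 * 9 = 18.
A tree on 9 vertices has 8 edges. This graph has 9 edges (1 extra). Not a tree.
Number of triangles = 0.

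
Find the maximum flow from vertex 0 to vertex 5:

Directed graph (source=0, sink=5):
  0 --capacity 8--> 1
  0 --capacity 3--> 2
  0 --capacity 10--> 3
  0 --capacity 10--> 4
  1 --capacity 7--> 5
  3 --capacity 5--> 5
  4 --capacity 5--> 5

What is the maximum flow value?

Computing max flow:
  Flow on (0->1): 7/8
  Flow on (0->3): 5/10
  Flow on (0->4): 5/10
  Flow on (1->5): 7/7
  Flow on (3->5): 5/5
  Flow on (4->5): 5/5
Maximum flow = 17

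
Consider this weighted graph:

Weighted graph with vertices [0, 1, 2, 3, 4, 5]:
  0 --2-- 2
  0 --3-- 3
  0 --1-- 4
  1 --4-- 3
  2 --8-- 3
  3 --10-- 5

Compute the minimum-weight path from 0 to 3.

Using Dijkstra's algorithm from vertex 0:
Shortest path: 0 -> 3
Total weight: 3 = 3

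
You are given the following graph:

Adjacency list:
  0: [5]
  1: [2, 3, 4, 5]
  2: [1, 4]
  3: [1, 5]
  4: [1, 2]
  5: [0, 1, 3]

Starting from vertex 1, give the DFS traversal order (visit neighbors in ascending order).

DFS from vertex 1 (neighbors processed in ascending order):
Visit order: 1, 2, 4, 3, 5, 0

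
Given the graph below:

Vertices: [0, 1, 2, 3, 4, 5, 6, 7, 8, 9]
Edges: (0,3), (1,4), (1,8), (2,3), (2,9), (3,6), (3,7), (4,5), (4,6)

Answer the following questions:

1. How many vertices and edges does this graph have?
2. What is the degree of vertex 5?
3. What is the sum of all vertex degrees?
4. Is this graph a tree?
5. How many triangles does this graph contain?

Count: 10 vertices, 9 edges.
Vertex 5 has neighbors [4], degree = 1.
Handshaking lemma: 2 * 9 = 18.
A graph is a tree iff it is connected and has exactly n-1 edges. This graph is connected (all 10 vertices in one component) and has 10-1 = 9 edges. It is a tree.
Number of triangles = 0.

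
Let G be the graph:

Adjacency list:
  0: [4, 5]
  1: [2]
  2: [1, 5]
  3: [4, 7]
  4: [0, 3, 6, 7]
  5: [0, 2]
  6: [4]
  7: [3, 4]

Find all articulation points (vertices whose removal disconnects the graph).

An articulation point is a vertex whose removal disconnects the graph.
Articulation points: [0, 2, 4, 5]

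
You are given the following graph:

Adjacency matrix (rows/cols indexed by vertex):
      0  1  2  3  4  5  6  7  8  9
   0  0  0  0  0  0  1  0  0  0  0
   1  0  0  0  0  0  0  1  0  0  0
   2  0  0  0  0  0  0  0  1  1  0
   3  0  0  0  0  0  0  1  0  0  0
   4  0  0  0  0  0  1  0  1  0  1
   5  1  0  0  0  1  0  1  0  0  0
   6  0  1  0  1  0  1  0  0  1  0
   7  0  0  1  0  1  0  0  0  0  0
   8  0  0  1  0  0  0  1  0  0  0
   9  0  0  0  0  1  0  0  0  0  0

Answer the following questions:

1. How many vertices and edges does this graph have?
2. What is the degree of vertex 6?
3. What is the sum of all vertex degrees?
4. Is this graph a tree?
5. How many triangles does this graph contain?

Count: 10 vertices, 10 edges.
Vertex 6 has neighbors [1, 3, 5, 8], degree = 4.
Handshaking lemma: 2 * 10 = 20.
A tree on 10 vertices has 9 edges. This graph has 10 edges (1 extra). Not a tree.
Number of triangles = 0.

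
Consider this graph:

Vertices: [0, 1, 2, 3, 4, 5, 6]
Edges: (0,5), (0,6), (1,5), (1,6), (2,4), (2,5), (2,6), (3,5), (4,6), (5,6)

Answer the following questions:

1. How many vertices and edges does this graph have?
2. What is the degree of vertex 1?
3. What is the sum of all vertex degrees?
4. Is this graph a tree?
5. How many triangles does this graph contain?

Count: 7 vertices, 10 edges.
Vertex 1 has neighbors [5, 6], degree = 2.
Handshaking lemma: 2 * 10 = 20.
A tree on 7 vertices has 6 edges. This graph has 10 edges (4 extra). Not a tree.
Number of triangles = 4.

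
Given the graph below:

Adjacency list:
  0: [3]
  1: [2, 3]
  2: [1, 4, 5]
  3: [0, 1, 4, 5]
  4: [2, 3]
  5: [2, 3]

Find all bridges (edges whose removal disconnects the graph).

A bridge is an edge whose removal increases the number of connected components.
Bridges found: (0,3)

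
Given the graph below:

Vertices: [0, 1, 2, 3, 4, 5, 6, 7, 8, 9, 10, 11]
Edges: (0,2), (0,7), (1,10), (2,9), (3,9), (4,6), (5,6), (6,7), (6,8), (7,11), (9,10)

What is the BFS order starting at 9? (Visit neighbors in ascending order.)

BFS from vertex 9 (neighbors processed in ascending order):
Visit order: 9, 2, 3, 10, 0, 1, 7, 6, 11, 4, 5, 8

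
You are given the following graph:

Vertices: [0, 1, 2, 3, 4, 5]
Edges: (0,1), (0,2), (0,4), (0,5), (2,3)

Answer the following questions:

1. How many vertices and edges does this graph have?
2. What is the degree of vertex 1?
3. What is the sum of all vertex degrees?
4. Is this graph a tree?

Count: 6 vertices, 5 edges.
Vertex 1 has neighbors [0], degree = 1.
Handshaking lemma: 2 * 5 = 10.
A graph is a tree iff it is connected and has exactly n-1 edges. This graph is connected (all 6 vertices in one component) and has 6-1 = 5 edges. It is a tree.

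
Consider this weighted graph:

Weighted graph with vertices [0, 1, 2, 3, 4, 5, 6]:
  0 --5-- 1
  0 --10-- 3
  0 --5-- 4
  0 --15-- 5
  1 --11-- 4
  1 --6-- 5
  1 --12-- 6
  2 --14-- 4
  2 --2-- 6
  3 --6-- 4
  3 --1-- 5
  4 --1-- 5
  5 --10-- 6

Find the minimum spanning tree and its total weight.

Applying Kruskal's algorithm (sort edges by weight, add if no cycle):
  Add (3,5) w=1
  Add (4,5) w=1
  Add (2,6) w=2
  Add (0,1) w=5
  Add (0,4) w=5
  Skip (1,5) w=6 (creates cycle)
  Skip (3,4) w=6 (creates cycle)
  Skip (0,3) w=10 (creates cycle)
  Add (5,6) w=10
  Skip (1,4) w=11 (creates cycle)
  Skip (1,6) w=12 (creates cycle)
  Skip (2,4) w=14 (creates cycle)
  Skip (0,5) w=15 (creates cycle)
MST weight = 24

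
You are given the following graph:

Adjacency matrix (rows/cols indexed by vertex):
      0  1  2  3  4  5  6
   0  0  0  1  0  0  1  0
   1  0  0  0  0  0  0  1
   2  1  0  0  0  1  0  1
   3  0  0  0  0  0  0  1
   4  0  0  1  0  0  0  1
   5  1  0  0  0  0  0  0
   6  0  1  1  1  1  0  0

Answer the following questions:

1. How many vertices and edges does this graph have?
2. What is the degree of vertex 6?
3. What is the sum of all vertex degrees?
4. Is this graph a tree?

Count: 7 vertices, 7 edges.
Vertex 6 has neighbors [1, 2, 3, 4], degree = 4.
Handshaking lemma: 2 * 7 = 14.
A tree on 7 vertices has 6 edges. This graph has 7 edges (1 extra). Not a tree.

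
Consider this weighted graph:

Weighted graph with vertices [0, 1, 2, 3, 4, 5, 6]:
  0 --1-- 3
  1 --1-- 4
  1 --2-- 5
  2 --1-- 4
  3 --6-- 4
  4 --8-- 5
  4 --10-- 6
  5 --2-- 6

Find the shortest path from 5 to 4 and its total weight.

Using Dijkstra's algorithm from vertex 5:
Shortest path: 5 -> 1 -> 4
Total weight: 2 + 1 = 3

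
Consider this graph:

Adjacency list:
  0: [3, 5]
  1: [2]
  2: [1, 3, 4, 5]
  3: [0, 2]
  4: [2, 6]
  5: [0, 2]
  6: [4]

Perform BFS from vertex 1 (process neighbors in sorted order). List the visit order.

BFS from vertex 1 (neighbors processed in ascending order):
Visit order: 1, 2, 3, 4, 5, 0, 6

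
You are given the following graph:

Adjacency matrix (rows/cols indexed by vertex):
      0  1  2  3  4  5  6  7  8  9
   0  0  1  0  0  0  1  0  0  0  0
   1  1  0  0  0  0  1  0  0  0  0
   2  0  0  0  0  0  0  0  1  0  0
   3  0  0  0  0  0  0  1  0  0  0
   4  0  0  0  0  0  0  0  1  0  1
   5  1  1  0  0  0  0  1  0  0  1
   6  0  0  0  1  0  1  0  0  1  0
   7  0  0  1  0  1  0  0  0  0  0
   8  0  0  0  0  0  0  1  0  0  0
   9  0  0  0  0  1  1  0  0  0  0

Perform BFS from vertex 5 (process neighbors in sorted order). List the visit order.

BFS from vertex 5 (neighbors processed in ascending order):
Visit order: 5, 0, 1, 6, 9, 3, 8, 4, 7, 2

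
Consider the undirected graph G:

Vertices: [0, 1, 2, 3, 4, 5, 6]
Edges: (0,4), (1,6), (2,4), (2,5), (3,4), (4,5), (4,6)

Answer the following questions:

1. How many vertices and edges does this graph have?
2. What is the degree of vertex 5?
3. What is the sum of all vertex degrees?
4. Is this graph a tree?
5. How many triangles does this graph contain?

Count: 7 vertices, 7 edges.
Vertex 5 has neighbors [2, 4], degree = 2.
Handshaking lemma: 2 * 7 = 14.
A tree on 7 vertices has 6 edges. This graph has 7 edges (1 extra). Not a tree.
Number of triangles = 1.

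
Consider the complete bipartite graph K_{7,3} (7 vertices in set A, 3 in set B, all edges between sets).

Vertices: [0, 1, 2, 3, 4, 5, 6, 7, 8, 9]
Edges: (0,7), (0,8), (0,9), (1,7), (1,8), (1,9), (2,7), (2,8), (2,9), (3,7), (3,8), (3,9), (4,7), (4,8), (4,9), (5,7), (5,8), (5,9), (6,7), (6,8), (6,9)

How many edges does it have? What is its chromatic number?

K_{7,3} has 7 * 3 = 21 edges.
Bipartite graphs have chromatic number 2 (color each partition differently).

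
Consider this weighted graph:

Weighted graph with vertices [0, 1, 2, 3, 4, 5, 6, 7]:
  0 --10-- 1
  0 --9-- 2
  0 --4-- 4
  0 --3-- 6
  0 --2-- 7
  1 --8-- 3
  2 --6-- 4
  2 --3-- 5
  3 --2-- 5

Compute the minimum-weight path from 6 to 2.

Using Dijkstra's algorithm from vertex 6:
Shortest path: 6 -> 0 -> 2
Total weight: 3 + 9 = 12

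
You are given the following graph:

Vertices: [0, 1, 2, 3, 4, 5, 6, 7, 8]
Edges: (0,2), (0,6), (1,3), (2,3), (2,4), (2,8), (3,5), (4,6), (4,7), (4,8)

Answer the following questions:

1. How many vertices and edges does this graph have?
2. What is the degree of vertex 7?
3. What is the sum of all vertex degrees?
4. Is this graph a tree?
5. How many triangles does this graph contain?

Count: 9 vertices, 10 edges.
Vertex 7 has neighbors [4], degree = 1.
Handshaking lemma: 2 * 10 = 20.
A tree on 9 vertices has 8 edges. This graph has 10 edges (2 extra). Not a tree.
Number of triangles = 1.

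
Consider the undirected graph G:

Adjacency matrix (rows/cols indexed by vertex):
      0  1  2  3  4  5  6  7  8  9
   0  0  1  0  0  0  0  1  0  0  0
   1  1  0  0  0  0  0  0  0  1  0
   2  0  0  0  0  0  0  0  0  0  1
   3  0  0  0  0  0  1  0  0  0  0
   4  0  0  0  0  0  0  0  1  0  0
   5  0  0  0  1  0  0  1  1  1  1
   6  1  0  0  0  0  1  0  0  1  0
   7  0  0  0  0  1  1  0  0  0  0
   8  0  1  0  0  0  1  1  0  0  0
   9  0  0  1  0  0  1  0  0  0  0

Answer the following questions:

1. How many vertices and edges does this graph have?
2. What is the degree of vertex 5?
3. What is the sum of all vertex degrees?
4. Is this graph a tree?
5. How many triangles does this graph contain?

Count: 10 vertices, 11 edges.
Vertex 5 has neighbors [3, 6, 7, 8, 9], degree = 5.
Handshaking lemma: 2 * 11 = 22.
A tree on 10 vertices has 9 edges. This graph has 11 edges (2 extra). Not a tree.
Number of triangles = 1.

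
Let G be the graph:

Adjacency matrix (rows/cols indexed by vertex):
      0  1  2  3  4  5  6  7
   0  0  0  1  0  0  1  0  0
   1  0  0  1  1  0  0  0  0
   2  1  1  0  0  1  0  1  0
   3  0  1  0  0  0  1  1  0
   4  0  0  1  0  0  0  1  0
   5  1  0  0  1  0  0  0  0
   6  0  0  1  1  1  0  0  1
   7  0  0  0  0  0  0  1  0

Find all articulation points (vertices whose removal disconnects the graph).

An articulation point is a vertex whose removal disconnects the graph.
Articulation points: [6]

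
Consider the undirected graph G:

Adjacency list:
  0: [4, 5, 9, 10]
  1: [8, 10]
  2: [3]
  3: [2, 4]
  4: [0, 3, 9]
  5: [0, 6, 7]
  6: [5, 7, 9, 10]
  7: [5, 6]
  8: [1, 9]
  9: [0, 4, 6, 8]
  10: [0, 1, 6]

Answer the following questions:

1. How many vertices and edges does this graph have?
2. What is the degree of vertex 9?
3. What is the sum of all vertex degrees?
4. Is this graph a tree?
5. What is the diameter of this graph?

Count: 11 vertices, 15 edges.
Vertex 9 has neighbors [0, 4, 6, 8], degree = 4.
Handshaking lemma: 2 * 15 = 30.
A tree on 11 vertices has 10 edges. This graph has 15 edges (5 extra). Not a tree.
Diameter (longest shortest path) = 5.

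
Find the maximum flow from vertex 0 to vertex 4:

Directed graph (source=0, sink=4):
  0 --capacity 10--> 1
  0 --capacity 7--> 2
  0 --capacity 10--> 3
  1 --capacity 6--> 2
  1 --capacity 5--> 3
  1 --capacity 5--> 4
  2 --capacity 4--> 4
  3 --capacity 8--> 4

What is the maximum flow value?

Computing max flow:
  Flow on (0->1): 5/10
  Flow on (0->2): 4/7
  Flow on (0->3): 8/10
  Flow on (1->4): 5/5
  Flow on (2->4): 4/4
  Flow on (3->4): 8/8
Maximum flow = 17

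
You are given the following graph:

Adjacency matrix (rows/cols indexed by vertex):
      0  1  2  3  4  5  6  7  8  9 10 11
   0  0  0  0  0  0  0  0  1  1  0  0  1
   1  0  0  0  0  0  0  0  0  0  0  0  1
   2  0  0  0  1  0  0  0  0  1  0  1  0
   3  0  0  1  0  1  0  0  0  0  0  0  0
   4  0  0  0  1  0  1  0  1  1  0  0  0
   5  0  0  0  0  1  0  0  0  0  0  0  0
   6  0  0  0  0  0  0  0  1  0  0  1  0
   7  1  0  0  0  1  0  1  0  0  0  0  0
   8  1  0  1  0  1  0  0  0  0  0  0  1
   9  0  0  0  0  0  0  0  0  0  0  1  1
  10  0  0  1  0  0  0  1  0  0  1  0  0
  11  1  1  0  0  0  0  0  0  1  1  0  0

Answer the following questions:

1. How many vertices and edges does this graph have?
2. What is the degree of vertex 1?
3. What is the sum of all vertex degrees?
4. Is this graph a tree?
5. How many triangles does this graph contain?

Count: 12 vertices, 16 edges.
Vertex 1 has neighbors [11], degree = 1.
Handshaking lemma: 2 * 16 = 32.
A tree on 12 vertices has 11 edges. This graph has 16 edges (5 extra). Not a tree.
Number of triangles = 1.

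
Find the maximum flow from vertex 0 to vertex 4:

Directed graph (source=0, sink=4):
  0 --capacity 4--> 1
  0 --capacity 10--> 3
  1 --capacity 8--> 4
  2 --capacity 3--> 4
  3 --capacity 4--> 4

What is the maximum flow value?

Computing max flow:
  Flow on (0->1): 4/4
  Flow on (0->3): 4/10
  Flow on (1->4): 4/8
  Flow on (3->4): 4/4
Maximum flow = 8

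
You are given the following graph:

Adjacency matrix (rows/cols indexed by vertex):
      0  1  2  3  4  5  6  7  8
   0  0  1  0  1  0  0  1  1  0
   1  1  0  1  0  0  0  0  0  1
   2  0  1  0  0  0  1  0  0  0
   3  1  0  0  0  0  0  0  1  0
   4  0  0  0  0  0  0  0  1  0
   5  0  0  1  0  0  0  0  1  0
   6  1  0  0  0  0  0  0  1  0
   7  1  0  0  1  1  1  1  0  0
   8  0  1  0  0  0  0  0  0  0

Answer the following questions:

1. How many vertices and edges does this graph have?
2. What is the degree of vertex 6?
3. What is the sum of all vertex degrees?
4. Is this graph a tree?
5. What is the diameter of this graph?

Count: 9 vertices, 11 edges.
Vertex 6 has neighbors [0, 7], degree = 2.
Handshaking lemma: 2 * 11 = 22.
A tree on 9 vertices has 8 edges. This graph has 11 edges (3 extra). Not a tree.
Diameter (longest shortest path) = 4.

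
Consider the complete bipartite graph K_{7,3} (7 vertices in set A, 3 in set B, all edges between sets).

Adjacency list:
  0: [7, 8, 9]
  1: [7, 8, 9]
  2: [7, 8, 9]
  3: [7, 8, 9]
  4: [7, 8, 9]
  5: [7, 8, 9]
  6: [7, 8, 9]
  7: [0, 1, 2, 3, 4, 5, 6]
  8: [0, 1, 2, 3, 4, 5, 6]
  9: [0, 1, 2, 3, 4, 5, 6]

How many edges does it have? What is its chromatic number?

K_{7,3} has 7 * 3 = 21 edges.
Bipartite graphs have chromatic number 2 (color each partition differently).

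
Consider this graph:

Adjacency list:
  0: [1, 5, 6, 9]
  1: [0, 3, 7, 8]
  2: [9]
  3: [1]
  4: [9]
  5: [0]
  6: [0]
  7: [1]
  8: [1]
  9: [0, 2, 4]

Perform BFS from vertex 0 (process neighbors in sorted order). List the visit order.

BFS from vertex 0 (neighbors processed in ascending order):
Visit order: 0, 1, 5, 6, 9, 3, 7, 8, 2, 4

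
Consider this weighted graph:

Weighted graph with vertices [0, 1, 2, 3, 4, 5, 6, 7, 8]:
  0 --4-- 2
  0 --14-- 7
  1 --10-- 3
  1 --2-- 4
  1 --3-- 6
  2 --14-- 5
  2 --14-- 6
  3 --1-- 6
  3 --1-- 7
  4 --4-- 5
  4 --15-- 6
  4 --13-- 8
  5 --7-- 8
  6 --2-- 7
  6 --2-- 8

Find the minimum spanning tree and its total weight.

Applying Kruskal's algorithm (sort edges by weight, add if no cycle):
  Add (3,7) w=1
  Add (3,6) w=1
  Add (1,4) w=2
  Skip (6,7) w=2 (creates cycle)
  Add (6,8) w=2
  Add (1,6) w=3
  Add (0,2) w=4
  Add (4,5) w=4
  Skip (5,8) w=7 (creates cycle)
  Skip (1,3) w=10 (creates cycle)
  Skip (4,8) w=13 (creates cycle)
  Add (0,7) w=14
  Skip (2,6) w=14 (creates cycle)
  Skip (2,5) w=14 (creates cycle)
  Skip (4,6) w=15 (creates cycle)
MST weight = 31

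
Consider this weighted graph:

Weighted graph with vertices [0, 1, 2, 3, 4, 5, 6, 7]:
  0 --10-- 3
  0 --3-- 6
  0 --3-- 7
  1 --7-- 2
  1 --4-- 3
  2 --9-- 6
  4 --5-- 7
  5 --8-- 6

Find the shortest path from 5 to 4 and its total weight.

Using Dijkstra's algorithm from vertex 5:
Shortest path: 5 -> 6 -> 0 -> 7 -> 4
Total weight: 8 + 3 + 3 + 5 = 19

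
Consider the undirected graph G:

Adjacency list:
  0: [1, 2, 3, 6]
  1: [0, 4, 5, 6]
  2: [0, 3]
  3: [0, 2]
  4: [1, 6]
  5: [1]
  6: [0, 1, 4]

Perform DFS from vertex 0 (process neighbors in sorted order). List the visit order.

DFS from vertex 0 (neighbors processed in ascending order):
Visit order: 0, 1, 4, 6, 5, 2, 3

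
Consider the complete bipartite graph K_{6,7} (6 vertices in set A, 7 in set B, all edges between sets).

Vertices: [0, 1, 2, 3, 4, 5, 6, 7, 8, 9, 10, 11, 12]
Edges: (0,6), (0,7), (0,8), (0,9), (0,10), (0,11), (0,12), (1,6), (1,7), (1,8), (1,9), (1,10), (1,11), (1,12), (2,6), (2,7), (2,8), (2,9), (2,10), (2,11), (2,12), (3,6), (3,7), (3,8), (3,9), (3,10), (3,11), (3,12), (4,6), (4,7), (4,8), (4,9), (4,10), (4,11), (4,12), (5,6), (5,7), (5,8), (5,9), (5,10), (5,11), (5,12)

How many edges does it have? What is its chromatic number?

K_{6,7} has 6 * 7 = 42 edges.
Bipartite graphs have chromatic number 2 (color each partition differently).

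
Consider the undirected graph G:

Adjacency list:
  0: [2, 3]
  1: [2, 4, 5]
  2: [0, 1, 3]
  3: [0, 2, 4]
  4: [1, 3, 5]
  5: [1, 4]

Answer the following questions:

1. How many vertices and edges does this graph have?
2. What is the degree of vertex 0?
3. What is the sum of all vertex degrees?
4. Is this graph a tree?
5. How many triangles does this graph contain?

Count: 6 vertices, 8 edges.
Vertex 0 has neighbors [2, 3], degree = 2.
Handshaking lemma: 2 * 8 = 16.
A tree on 6 vertices has 5 edges. This graph has 8 edges (3 extra). Not a tree.
Number of triangles = 2.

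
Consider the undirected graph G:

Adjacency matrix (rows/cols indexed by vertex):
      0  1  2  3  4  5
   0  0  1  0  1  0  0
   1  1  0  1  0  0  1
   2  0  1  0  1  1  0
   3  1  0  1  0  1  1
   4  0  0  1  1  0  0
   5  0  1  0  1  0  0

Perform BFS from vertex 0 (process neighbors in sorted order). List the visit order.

BFS from vertex 0 (neighbors processed in ascending order):
Visit order: 0, 1, 3, 2, 5, 4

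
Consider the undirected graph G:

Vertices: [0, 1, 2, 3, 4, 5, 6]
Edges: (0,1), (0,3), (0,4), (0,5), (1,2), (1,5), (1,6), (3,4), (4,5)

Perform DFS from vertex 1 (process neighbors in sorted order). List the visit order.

DFS from vertex 1 (neighbors processed in ascending order):
Visit order: 1, 0, 3, 4, 5, 2, 6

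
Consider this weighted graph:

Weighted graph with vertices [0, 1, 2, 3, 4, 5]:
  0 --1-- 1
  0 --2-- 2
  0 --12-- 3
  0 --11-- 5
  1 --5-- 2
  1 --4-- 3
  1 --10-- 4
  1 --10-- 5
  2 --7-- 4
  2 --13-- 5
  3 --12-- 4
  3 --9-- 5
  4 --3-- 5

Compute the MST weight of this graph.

Applying Kruskal's algorithm (sort edges by weight, add if no cycle):
  Add (0,1) w=1
  Add (0,2) w=2
  Add (4,5) w=3
  Add (1,3) w=4
  Skip (1,2) w=5 (creates cycle)
  Add (2,4) w=7
  Skip (3,5) w=9 (creates cycle)
  Skip (1,4) w=10 (creates cycle)
  Skip (1,5) w=10 (creates cycle)
  Skip (0,5) w=11 (creates cycle)
  Skip (0,3) w=12 (creates cycle)
  Skip (3,4) w=12 (creates cycle)
  Skip (2,5) w=13 (creates cycle)
MST weight = 17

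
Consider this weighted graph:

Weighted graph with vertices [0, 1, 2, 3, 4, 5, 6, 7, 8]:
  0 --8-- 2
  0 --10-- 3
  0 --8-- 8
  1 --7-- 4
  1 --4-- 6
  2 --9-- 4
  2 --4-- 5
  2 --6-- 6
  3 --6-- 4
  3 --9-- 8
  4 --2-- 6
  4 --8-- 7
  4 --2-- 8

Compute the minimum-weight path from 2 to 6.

Using Dijkstra's algorithm from vertex 2:
Shortest path: 2 -> 6
Total weight: 6 = 6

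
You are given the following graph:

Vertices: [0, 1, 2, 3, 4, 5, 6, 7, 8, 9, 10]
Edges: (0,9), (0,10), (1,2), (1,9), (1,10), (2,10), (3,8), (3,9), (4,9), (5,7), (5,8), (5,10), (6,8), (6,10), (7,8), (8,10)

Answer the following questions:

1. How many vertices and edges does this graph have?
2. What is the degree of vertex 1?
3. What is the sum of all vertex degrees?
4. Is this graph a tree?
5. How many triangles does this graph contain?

Count: 11 vertices, 16 edges.
Vertex 1 has neighbors [2, 9, 10], degree = 3.
Handshaking lemma: 2 * 16 = 32.
A tree on 11 vertices has 10 edges. This graph has 16 edges (6 extra). Not a tree.
Number of triangles = 4.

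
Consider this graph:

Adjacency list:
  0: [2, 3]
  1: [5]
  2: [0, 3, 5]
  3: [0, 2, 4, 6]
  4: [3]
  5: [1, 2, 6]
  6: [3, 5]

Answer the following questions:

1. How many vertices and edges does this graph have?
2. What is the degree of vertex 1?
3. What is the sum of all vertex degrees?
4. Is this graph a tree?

Count: 7 vertices, 8 edges.
Vertex 1 has neighbors [5], degree = 1.
Handshaking lemma: 2 * 8 = 16.
A tree on 7 vertices has 6 edges. This graph has 8 edges (2 extra). Not a tree.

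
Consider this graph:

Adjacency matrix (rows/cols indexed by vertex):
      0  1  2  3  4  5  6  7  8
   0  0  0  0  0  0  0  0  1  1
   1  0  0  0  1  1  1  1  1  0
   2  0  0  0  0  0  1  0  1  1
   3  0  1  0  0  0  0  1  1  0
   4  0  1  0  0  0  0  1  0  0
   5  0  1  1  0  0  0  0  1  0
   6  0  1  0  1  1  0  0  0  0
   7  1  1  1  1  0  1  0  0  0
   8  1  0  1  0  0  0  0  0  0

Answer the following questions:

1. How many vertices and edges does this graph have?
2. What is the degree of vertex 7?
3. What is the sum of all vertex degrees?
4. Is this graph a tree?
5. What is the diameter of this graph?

Count: 9 vertices, 14 edges.
Vertex 7 has neighbors [0, 1, 2, 3, 5], degree = 5.
Handshaking lemma: 2 * 14 = 28.
A tree on 9 vertices has 8 edges. This graph has 14 edges (6 extra). Not a tree.
Diameter (longest shortest path) = 4.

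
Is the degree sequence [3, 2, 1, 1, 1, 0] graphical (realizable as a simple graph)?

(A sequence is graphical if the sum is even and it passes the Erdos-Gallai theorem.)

Sum of degrees = 8. Sum is even and passes Erdos-Gallai. The sequence IS graphical.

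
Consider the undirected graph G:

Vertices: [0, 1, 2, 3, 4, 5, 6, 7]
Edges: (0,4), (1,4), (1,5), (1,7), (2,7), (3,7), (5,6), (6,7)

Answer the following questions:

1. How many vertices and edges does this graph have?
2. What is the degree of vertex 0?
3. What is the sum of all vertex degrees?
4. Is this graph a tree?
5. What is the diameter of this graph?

Count: 8 vertices, 8 edges.
Vertex 0 has neighbors [4], degree = 1.
Handshaking lemma: 2 * 8 = 16.
A tree on 8 vertices has 7 edges. This graph has 8 edges (1 extra). Not a tree.
Diameter (longest shortest path) = 4.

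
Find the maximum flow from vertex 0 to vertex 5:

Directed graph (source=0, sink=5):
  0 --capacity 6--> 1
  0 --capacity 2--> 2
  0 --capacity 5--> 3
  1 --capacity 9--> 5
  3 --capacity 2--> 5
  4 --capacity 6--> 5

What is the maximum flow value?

Computing max flow:
  Flow on (0->1): 6/6
  Flow on (0->3): 2/5
  Flow on (1->5): 6/9
  Flow on (3->5): 2/2
Maximum flow = 8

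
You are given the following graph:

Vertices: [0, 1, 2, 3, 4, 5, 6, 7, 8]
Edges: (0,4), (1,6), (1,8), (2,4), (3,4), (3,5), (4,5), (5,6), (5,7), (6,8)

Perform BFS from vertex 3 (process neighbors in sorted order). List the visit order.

BFS from vertex 3 (neighbors processed in ascending order):
Visit order: 3, 4, 5, 0, 2, 6, 7, 1, 8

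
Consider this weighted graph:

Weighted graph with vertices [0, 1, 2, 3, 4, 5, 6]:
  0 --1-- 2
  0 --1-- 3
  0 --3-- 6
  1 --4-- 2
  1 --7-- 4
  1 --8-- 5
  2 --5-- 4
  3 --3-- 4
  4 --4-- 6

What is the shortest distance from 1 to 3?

Using Dijkstra's algorithm from vertex 1:
Shortest path: 1 -> 2 -> 0 -> 3
Total weight: 4 + 1 + 1 = 6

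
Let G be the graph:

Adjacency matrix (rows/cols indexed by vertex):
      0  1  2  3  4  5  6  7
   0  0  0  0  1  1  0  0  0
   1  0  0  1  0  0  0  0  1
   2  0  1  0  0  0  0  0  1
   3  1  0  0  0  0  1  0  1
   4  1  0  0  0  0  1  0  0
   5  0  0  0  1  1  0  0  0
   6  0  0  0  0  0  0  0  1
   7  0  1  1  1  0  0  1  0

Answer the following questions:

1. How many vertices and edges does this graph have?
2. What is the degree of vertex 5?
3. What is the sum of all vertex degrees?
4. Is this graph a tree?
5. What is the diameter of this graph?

Count: 8 vertices, 9 edges.
Vertex 5 has neighbors [3, 4], degree = 2.
Handshaking lemma: 2 * 9 = 18.
A tree on 8 vertices has 7 edges. This graph has 9 edges (2 extra). Not a tree.
Diameter (longest shortest path) = 4.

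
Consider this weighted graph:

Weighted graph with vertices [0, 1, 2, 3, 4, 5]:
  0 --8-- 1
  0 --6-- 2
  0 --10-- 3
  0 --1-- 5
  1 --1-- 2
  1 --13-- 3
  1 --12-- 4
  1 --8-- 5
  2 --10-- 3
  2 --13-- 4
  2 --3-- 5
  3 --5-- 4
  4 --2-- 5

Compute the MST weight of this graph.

Applying Kruskal's algorithm (sort edges by weight, add if no cycle):
  Add (0,5) w=1
  Add (1,2) w=1
  Add (4,5) w=2
  Add (2,5) w=3
  Add (3,4) w=5
  Skip (0,2) w=6 (creates cycle)
  Skip (0,1) w=8 (creates cycle)
  Skip (1,5) w=8 (creates cycle)
  Skip (0,3) w=10 (creates cycle)
  Skip (2,3) w=10 (creates cycle)
  Skip (1,4) w=12 (creates cycle)
  Skip (1,3) w=13 (creates cycle)
  Skip (2,4) w=13 (creates cycle)
MST weight = 12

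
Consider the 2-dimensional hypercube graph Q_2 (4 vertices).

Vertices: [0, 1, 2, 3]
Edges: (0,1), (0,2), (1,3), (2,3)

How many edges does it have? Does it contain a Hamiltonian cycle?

Q_2 has 4 * 2 / 2 = 4 edges.
Q_2 (d >= 2) always has a Hamiltonian cycle: a 2-bit cyclic Gray code visits every vertex exactly once and returns to the start.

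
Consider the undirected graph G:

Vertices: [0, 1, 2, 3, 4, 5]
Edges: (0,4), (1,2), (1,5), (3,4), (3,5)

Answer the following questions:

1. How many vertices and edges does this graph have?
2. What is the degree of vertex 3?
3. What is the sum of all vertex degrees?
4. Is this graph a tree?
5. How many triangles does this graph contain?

Count: 6 vertices, 5 edges.
Vertex 3 has neighbors [4, 5], degree = 2.
Handshaking lemma: 2 * 5 = 10.
A graph is a tree iff it is connected and has exactly n-1 edges. This graph is connected (all 6 vertices in one component) and has 6-1 = 5 edges. It is a tree.
Number of triangles = 0.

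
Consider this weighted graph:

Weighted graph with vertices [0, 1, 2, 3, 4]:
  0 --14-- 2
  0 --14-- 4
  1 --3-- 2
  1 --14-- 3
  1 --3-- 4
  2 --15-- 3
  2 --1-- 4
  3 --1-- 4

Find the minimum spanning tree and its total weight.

Applying Kruskal's algorithm (sort edges by weight, add if no cycle):
  Add (2,4) w=1
  Add (3,4) w=1
  Add (1,4) w=3
  Skip (1,2) w=3 (creates cycle)
  Add (0,2) w=14
  Skip (0,4) w=14 (creates cycle)
  Skip (1,3) w=14 (creates cycle)
  Skip (2,3) w=15 (creates cycle)
MST weight = 19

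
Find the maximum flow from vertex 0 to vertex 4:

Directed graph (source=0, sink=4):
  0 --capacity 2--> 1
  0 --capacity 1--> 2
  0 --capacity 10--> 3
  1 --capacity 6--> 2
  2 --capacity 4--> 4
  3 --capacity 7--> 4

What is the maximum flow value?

Computing max flow:
  Flow on (0->1): 2/2
  Flow on (0->2): 1/1
  Flow on (0->3): 7/10
  Flow on (1->2): 2/6
  Flow on (2->4): 3/4
  Flow on (3->4): 7/7
Maximum flow = 10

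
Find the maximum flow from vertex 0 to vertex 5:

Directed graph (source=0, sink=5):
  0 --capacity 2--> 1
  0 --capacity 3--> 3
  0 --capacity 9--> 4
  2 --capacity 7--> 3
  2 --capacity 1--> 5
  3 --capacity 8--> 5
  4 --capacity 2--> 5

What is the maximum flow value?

Computing max flow:
  Flow on (0->3): 3/3
  Flow on (0->4): 2/9
  Flow on (3->5): 3/8
  Flow on (4->5): 2/2
Maximum flow = 5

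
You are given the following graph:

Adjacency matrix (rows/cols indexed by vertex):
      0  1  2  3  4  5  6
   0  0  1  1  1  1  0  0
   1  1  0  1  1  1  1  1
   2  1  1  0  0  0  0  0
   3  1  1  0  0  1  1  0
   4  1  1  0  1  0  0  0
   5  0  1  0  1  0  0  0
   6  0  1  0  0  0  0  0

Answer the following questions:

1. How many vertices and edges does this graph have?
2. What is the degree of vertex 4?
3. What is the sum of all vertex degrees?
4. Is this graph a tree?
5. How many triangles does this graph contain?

Count: 7 vertices, 11 edges.
Vertex 4 has neighbors [0, 1, 3], degree = 3.
Handshaking lemma: 2 * 11 = 22.
A tree on 7 vertices has 6 edges. This graph has 11 edges (5 extra). Not a tree.
Number of triangles = 6.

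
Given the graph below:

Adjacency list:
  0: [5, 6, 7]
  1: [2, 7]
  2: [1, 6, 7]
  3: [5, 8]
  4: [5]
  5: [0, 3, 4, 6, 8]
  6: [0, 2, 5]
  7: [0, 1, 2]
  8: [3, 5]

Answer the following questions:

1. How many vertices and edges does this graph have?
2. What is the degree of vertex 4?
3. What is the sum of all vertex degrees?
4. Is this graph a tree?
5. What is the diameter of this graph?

Count: 9 vertices, 12 edges.
Vertex 4 has neighbors [5], degree = 1.
Handshaking lemma: 2 * 12 = 24.
A tree on 9 vertices has 8 edges. This graph has 12 edges (4 extra). Not a tree.
Diameter (longest shortest path) = 4.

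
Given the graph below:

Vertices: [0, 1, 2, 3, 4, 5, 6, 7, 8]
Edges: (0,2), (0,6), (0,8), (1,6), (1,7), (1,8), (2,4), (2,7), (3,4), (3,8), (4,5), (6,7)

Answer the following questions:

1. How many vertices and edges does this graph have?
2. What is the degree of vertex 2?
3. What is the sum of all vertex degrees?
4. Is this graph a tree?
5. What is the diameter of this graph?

Count: 9 vertices, 12 edges.
Vertex 2 has neighbors [0, 4, 7], degree = 3.
Handshaking lemma: 2 * 12 = 24.
A tree on 9 vertices has 8 edges. This graph has 12 edges (4 extra). Not a tree.
Diameter (longest shortest path) = 4.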